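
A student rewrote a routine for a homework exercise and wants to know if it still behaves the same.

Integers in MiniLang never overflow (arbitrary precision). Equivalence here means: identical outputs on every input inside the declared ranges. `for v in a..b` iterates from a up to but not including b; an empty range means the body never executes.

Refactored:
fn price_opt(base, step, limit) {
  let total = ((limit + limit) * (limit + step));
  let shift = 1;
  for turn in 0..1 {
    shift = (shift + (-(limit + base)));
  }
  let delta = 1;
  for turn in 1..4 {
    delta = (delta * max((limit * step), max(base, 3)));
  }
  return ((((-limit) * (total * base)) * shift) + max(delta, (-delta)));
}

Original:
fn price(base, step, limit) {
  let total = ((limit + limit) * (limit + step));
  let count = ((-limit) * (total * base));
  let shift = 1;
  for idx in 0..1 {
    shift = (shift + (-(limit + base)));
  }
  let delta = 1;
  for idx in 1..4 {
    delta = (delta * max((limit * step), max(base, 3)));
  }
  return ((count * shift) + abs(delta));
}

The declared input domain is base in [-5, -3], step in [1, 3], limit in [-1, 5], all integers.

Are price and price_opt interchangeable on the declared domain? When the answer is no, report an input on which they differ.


Reading the diff, among the changes: statement counts differ; and local variable names differ; and min/max/abs usage differs.
Tracing base=-5, step=3, limit=3: price: total = 36; count = 540; shift = 1; [idx=0]; shift = 3; delta = 1; [idx=1]; delta = 9; [idx=2]; delta = 81; [idx=3]; delta = 729; return 2349 | price_opt: total = 36; shift = 1; [turn=0]; shift = 3; delta = 1; [turn=1]; delta = 9; [turn=2]; delta = 81; [turn=3]; delta = 729; return 2349 — matching result 2349.
Every one of the 63 inputs gives matching results.
verdict: equivalent


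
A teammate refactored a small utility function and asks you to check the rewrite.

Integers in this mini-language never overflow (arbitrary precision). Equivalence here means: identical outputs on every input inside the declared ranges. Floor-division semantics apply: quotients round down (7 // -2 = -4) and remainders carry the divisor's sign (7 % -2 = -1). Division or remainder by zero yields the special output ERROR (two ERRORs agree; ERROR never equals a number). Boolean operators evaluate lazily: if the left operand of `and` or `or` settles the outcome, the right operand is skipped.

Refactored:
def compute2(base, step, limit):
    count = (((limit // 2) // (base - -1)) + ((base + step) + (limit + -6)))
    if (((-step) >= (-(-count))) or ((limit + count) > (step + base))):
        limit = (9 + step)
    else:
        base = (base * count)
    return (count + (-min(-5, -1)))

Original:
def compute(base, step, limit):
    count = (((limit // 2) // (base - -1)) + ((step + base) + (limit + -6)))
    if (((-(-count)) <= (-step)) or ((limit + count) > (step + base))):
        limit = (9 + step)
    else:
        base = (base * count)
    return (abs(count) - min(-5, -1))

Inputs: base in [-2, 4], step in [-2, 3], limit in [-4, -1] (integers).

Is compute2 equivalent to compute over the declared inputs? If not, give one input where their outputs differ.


These are not equivalent — on base=-2, step=-2, limit=-4 the outputs split (17 vs -7).
compute: count=-12, then (((-(-count)) <= (-step)) or ((limit + count) > (step + base))) is true, then limit=7, then returns 17
compute2: count=-12, then (((-step) >= (-(-count))) or ((limit + count) > (step + base))) is true, then limit=7, then returns -7
verdict: not equivalent; witness: base=-2, step=-2, limit=-4


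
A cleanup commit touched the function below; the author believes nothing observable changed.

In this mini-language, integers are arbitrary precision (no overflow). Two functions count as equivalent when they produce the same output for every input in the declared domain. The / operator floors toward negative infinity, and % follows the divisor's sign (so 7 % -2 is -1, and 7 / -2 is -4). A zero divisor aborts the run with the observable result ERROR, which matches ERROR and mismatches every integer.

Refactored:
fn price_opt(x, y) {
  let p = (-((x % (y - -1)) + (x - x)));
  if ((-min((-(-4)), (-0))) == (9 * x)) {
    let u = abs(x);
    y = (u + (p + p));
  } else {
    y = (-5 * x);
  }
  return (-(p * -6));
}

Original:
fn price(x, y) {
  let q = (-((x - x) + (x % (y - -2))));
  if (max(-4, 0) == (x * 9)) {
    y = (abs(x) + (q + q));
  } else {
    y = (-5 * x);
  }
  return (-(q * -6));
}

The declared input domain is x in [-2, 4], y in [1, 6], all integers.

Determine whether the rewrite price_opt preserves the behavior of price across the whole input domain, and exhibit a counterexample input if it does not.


Input x=-2, y=1: -6 from price versus 0 from price_opt.
verdict: not equivalent; witness: x=-2, y=1


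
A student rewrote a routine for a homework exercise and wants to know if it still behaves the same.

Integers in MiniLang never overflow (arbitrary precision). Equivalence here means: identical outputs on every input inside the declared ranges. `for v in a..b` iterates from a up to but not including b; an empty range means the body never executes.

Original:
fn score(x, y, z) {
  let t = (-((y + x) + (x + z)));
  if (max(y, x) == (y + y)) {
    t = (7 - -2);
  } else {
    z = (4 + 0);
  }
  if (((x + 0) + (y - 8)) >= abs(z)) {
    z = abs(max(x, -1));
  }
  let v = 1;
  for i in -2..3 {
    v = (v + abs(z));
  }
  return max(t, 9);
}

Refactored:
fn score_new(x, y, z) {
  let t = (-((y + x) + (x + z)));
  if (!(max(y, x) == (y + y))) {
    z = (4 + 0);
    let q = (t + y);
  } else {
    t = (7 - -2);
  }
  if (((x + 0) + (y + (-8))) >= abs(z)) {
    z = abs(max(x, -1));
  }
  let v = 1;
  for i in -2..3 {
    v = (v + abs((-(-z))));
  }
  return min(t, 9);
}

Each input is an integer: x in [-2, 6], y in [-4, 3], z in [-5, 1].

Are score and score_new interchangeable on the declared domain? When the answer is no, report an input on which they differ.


Evaluate both at x=-2, y=-4, z=-5.
score: t becomes 13; next (max(y, x) == (y + y)) evaluates to false; next z becomes 4; next (((x + 0) + (y - 8)) >= abs(z)) evaluates to false; next v becomes 1; next at i=-2:; next v becomes 5; next at i=-1:; next v becomes 9; next at i=0:; next v becomes 13; next at i=1:; next v becomes 17; next at i=2:; next v becomes 21; next final value 13
score_new: t becomes 13; next (!(max(y, x) == (y + y))) evaluates to true; next z becomes 4; next q becomes 9; next (((x + 0) + (y + (-8))) >= abs(z)) evaluates to false; next v becomes 1; next at i=-2:; next v becomes 5; next at i=-1:; next v becomes 9; next at i=0:; next v becomes 13; next at i=1:; next v becomes 17; next at i=2:; next v becomes 21; next final value 9
13 vs 9 — the two versions disagree here.
verdict: not equivalent; witness: x=-2, y=-4, z=-5


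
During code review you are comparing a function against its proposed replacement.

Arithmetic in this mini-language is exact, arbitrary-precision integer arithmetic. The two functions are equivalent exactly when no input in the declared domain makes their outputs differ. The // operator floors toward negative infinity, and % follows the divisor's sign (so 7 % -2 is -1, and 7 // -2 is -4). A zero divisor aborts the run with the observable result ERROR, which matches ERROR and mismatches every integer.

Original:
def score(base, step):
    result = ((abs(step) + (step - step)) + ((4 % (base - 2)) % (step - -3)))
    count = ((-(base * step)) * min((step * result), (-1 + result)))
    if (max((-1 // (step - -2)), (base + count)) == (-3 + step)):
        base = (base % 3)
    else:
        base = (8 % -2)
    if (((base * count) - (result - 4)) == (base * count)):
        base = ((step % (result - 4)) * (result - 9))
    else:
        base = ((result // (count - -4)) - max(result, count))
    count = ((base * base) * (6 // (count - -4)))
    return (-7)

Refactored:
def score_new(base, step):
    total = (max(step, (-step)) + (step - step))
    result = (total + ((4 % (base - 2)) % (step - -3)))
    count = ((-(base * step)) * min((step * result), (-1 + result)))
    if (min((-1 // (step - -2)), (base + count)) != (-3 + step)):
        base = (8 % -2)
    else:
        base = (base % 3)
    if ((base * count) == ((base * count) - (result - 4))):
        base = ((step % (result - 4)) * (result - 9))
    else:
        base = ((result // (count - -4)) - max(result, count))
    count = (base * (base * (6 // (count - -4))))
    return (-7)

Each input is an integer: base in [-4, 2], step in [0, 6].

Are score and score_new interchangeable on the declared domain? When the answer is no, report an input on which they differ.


Equivalent. The one real change (`max((-1 // (step - -2)), (base + count))` became `min((-1 // (step - -2)), (base + count))`) has no effect anywhere in the declared ranges.
Across all 49 domain points the two functions coincide.
As a probe, take base=1, step=3: score runs result = 3; count = -6; (max((-1 // (step - -2)), (base + count)) == (-3 + step)) -> false; base = 0; (((base * count) - (result - 4)) == (base * count)) -> false; base = -5; count = -75; return -7; score_new runs total = 3; result = 3; count = -6; (min((-1 // (step - -2)), (base + count)) != (-3 + step)) -> true; base = 0; ((base * count) == ((base * count) - (result - 4))) -> false; base = -5; count = -75; return -7; both end at -7.
verdict: equivalent


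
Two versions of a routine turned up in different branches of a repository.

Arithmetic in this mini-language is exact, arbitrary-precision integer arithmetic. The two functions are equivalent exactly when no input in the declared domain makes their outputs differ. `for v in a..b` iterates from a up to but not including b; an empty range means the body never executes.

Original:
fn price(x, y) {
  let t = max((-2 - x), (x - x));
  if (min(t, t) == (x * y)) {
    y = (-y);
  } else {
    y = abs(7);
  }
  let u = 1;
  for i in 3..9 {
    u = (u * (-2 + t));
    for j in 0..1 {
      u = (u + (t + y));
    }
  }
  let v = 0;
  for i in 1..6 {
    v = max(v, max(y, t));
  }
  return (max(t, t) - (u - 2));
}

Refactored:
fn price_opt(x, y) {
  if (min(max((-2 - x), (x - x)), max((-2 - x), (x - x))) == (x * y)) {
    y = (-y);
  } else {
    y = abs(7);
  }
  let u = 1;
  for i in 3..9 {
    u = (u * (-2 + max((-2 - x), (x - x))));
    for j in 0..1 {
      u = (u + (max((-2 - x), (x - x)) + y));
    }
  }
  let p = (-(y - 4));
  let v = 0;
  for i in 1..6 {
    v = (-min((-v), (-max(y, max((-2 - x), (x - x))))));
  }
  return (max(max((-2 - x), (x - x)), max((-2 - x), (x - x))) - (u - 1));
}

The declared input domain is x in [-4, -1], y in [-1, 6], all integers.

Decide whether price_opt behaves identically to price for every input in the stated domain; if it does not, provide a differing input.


Evaluate both at x=-4, y=-1.
price: t = 2; (min(t, t) == (x * y)) -> false; y = 7; u = 1; [i=3]; u = 0; [j=0]; u = 9; [i=4]; u = 0; [j=0]; u = 9; [i=5]; u = 0; [j=0]; u = 9; [i=6]; u = 0; [j=0]; u = 9; [i=7]; u = 0; [j=0]; u = 9; [i=8]; u = 0; [j=0]; u = 9; v = 0; [i=1]; v = 7; [i=2]; v = 7; [i=3]; v = 7; [i=4]; v = 7; [i=5]; v = 7; return -5
price_opt: (min(max((-2 - x), (x - x)), max((-2 - x), (x - x))) == (x * y)) -> false; y = 7; u = 1; [i=3]; u = 0; [j=0]; u = 9; [i=4]; u = 0; [j=0]; u = 9; [i=5]; u = 0; [j=0]; u = 9; [i=6]; u = 0; [j=0]; u = 9; [i=7]; u = 0; [j=0]; u = 9; [i=8]; u = 0; [j=0]; u = 9; p = -3; v = 0; [i=1]; v = 7; [i=2]; v = 7; [i=3]; v = 7; [i=4]; v = 7; [i=5]; v = 7; return -6
-5 and -6 differ, so these are not the same function on this domain.
verdict: not equivalent; witness: x=-4, y=-1


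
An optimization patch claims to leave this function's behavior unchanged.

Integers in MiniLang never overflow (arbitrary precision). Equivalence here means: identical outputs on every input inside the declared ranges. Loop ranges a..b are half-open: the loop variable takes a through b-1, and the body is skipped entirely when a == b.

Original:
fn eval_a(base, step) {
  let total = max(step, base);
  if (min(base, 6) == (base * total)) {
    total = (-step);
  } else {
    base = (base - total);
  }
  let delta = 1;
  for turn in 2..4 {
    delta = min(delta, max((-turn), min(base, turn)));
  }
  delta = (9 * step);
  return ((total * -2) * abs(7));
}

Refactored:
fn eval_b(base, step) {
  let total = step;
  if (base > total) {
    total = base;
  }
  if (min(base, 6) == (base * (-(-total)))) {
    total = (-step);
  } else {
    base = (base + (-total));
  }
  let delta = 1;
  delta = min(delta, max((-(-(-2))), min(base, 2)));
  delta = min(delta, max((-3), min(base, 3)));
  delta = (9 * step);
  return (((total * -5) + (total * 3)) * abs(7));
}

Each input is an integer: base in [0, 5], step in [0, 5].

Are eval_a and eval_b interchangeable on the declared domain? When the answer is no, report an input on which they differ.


Side by side, the visible changes include: statement counts differ; also loop structure differs; also comparison usage differs; also min/max/abs usage differs; also arithmetic usage differs; also constant usage differs; also local variable names differ; also branching structure differs.
Tracing base=4, step=2: eval_a: total = 4; (min(base, 6) == (base * total)) -> false; base = 0; delta = 1; [turn=2]; delta = 0; [turn=3]; delta = 0; delta = 18; return -56 | eval_b: total = 2; (base > total) -> true; total = 4; (min(base, 6) == (base * (-(-total)))) -> false; base = 0; delta = 1; delta = 0; delta = 0; delta = 18; return -56 — matching result -56.
Checked all 36 inputs in the declared domain: the outputs agree on every one.
verdict: equivalent


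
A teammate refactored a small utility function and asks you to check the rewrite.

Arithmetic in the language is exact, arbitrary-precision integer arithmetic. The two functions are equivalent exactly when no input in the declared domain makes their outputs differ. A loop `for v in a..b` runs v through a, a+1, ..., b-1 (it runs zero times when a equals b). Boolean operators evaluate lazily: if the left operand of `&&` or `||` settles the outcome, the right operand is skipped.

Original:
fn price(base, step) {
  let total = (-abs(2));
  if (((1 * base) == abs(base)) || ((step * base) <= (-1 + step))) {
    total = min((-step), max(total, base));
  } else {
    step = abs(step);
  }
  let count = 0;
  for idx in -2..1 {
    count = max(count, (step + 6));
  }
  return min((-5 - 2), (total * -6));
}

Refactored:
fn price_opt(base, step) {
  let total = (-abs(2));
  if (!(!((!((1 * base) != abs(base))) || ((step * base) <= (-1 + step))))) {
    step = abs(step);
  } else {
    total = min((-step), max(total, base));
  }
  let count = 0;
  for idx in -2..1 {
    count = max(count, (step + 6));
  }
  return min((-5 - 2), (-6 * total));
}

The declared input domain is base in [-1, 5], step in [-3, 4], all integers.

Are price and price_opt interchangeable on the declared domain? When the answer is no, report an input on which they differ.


There is a counterexample at base=2, step=-3: -12 on one side, -7 on the other.
price: total = -2; (((1 * base) == abs(base)) || ((step * base) <= (-1 + step))) -> true; total = 2; count = 0; [idx=-2]; count = 3; [idx=-1]; count = 3; [idx=0]; count = 3; return -12
price_opt: total = -2; (!(!((!((1 * base) != abs(base))) || ((step * base) <= (-1 + step))))) -> true; step = 3; count = 0; [idx=-2]; count = 9; [idx=-1]; count = 9; [idx=0]; count = 9; return -7
verdict: not equivalent; witness: base=2, step=-3


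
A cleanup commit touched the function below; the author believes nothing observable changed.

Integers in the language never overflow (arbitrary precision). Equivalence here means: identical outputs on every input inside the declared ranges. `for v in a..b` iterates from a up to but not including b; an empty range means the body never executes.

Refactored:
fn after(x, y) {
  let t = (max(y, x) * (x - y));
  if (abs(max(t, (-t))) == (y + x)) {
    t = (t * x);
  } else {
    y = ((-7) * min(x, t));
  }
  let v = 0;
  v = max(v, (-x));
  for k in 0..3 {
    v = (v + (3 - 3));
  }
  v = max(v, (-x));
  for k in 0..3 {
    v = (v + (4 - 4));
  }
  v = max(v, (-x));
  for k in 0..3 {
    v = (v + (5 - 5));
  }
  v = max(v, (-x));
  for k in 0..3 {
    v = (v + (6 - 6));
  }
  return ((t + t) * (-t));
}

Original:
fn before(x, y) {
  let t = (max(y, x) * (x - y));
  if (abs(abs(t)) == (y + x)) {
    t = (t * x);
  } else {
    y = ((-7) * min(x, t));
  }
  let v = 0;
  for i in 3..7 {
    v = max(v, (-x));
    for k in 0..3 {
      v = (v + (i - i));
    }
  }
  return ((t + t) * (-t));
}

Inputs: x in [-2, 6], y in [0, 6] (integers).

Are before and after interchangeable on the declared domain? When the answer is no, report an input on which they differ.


The two are interchangeable: loop structure differs, and statement counts differ, and local variable names differ, and arithmetic usage differs, and min/max/abs usage differs, and constant usage differs, and every declared input agrees.
One worked example (x=3, y=1) — before: t = 6; (abs(abs(t)) == (y + x)) -> false; y = -21; v = 0; [i=3]; v = 0; [k=0]; v = 0; [k=1]; v = 0; [k=2]; v = 0; [i=4]; v = 0; [k=0]; v = 0; [k=1]; v = 0; [k=2]; v = 0; [i=5]; v = 0; [k=0]; v = 0; [k=1]; v = 0; [k=2]; v = 0; [i=6]; v = 0; [k=0]; v = 0; [k=1]; v = 0; [k=2]; v = 0; return -72; after: t = 6; (abs(max(t, (-t))) == (y + x)) -> false; y = -21; v = 0; v = 0; [k=0]; v = 0; [k=1]; v = 0; [k=2]; v = 0; v = 0; [k=0]; v = 0; [k=1]; v = 0; [k=2]; v = 0; v = 0; [k=0]; v = 0; [k=1]; v = 0; [k=2]; v = 0; v = 0; [k=0]; v = 0; [k=1]; v = 0; [k=2]; v = 0; return -72; agreement on -72.
Across all 63 domain points the two functions coincide.
verdict: equivalent


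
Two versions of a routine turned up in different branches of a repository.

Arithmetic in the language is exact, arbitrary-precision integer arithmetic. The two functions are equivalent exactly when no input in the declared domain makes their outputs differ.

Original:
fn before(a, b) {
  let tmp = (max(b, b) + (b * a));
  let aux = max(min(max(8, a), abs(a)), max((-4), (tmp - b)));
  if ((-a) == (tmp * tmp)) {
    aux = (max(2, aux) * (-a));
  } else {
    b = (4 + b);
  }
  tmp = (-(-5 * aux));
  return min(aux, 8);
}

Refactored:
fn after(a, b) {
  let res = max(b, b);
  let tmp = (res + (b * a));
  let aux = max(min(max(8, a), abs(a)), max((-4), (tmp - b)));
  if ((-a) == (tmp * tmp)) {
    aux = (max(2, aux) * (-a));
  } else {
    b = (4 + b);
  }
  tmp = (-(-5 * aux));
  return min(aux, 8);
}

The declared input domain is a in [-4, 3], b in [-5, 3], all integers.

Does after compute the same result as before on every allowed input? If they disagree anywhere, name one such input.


Changes here: local variable names differ, statement counts differ; the full 72-point sweep finds no disagreement.
verdict: equivalent


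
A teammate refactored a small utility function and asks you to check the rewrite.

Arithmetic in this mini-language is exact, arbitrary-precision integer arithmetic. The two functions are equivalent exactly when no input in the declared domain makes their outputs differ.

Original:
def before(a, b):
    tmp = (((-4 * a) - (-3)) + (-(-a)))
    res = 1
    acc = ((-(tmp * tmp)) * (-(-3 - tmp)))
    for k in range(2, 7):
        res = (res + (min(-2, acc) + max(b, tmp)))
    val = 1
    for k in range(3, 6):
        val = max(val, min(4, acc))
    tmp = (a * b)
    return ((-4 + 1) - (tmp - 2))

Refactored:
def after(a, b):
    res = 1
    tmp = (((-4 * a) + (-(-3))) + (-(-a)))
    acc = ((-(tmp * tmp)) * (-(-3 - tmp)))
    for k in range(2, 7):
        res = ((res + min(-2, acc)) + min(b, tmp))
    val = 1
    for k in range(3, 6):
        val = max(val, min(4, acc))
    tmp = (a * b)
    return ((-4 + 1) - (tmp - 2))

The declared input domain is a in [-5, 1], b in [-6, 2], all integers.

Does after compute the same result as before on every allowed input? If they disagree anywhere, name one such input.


Equivalent. The one real change (`max(b, tmp)` became `min(b, tmp)`) has no effect anywhere in the declared ranges.
Every one of the 63 inputs gives matching results.
Tracing a=-3, b=0: before: tmp := 12 | res := 1 | acc := -2160 | iter k=2: | res := -2147 | iter k=3: | res := -4295 | iter k=4: | res := -6443 | iter k=5: | res := -8591 | iter k=6: | res := -10739 | val := 1 | iter k=3: | val := 1 | iter k=4: | val := 1 | iter k=5: | val := 1 | tmp := 0 | result -1 | after: res := 1 | tmp := 12 | acc := -2160 | iter k=2: | res := -2159 | iter k=3: | res := -4319 | iter k=4: | res := -6479 | iter k=5: | res := -8639 | iter k=6: | res := -10799 | val := 1 | iter k=3: | val := 1 | iter k=4: | val := 1 | iter k=5: | val := 1 | tmp := 0 | result -1 — matching result -1.
verdict: equivalent


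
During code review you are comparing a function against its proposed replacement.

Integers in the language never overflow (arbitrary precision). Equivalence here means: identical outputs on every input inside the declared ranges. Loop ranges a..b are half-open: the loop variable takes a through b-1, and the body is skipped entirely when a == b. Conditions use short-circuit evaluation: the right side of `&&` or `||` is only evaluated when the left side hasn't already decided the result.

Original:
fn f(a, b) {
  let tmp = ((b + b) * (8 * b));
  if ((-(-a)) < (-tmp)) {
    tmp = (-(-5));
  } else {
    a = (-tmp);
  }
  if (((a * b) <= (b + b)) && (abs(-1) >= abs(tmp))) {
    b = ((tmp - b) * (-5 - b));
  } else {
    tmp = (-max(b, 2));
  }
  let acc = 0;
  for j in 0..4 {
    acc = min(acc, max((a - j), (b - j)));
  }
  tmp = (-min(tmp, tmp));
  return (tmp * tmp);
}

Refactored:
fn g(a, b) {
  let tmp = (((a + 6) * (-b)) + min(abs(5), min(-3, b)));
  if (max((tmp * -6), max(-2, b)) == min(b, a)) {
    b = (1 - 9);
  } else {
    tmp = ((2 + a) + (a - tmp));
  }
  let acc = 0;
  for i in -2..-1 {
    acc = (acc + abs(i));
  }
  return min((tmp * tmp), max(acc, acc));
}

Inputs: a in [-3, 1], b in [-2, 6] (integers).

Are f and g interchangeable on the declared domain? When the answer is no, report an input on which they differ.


Take a=-3, b=-2.
f: tmp = 64; ((-(-a)) < (-tmp)) -> false; a = -64; (((a * b) <= (b + b)) && (abs(-1) >= abs(tmp))) -> false; tmp = -2; acc = 0; [j=0]; acc = -2; [j=1]; acc = -3; [j=2]; acc = -4; [j=3]; acc = -5; tmp = 2; return 4
g: tmp = 3; (max((tmp * -6), max(-2, b)) == min(b, a)) -> false; tmp = -7; acc = 0; [i=-2]; acc = 2; return 2
4 vs 2 — the two versions disagree here.
verdict: not equivalent; witness: a=-3, b=-2


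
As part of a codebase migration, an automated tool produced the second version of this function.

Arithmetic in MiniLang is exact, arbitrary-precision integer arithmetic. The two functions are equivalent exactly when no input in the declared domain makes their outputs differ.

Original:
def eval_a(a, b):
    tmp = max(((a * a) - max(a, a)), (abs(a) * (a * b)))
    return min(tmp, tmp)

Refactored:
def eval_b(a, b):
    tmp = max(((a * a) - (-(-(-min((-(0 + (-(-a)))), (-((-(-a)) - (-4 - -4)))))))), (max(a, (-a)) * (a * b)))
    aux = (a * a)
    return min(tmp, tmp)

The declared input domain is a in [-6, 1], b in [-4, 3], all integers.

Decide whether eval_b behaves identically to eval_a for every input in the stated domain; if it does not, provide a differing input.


Equivalent — the differences include statement counts differ, and constant usage differs, and min/max/abs usage differs, and local variable names differ, and arithmetic usage differs, yet no declared input distinguishes the two.
One worked example (a=-5, b=-1) — eval_a: tmp becomes 30; next final value 30; eval_b: tmp becomes 30; next aux becomes 25; next final value 30; agreement on 30.
Across all 64 domain points the two functions coincide.
verdict: equivalent


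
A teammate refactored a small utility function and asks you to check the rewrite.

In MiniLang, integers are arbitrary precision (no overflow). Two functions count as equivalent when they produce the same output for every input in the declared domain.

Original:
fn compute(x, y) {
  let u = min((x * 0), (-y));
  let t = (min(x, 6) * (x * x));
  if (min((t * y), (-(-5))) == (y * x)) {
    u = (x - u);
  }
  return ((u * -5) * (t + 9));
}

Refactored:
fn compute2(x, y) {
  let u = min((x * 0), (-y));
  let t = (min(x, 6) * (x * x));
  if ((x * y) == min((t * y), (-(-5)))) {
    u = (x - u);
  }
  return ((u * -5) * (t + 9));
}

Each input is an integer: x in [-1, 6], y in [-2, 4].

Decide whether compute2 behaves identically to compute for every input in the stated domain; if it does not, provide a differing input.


Side by side, the visible changes include: same computation, different form.
As a probe, take x=5, y=-2: compute runs u = 0; t = 125; (min((t * y), (-(-5))) == (y * x)) -> false; return 0; compute2 runs u = 0; t = 125; ((x * y) == min((t * y), (-(-5)))) -> false; return 0; both end at 0.
Checked all 56 inputs in the declared domain: the outputs agree on every one.
verdict: equivalent


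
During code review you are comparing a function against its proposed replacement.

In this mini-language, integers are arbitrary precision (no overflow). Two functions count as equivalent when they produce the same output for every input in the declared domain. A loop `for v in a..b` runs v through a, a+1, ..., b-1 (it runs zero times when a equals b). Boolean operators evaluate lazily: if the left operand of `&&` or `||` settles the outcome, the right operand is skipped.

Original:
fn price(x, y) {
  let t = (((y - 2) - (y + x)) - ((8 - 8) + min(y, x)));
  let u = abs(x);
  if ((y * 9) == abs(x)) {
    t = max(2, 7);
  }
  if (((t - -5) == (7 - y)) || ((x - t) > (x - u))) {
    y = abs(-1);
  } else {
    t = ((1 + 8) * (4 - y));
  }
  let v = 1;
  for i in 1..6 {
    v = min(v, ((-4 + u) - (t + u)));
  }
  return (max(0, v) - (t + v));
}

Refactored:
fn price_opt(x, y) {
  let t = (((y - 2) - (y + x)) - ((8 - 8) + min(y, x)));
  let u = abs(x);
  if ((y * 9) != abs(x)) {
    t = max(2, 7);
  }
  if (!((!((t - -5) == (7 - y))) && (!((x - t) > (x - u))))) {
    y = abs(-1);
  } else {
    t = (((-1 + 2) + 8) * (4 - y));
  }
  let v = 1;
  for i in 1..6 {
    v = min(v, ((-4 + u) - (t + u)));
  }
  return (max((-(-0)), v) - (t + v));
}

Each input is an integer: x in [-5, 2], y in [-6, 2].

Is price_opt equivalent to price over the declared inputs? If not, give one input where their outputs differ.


Run the pair on x=2, y=1.
price: t = -5; u = 2; ((y * 9) == abs(x)) -> false; (((t - -5) == (7 - y)) || ((x - t) > (x - u))) -> true; y = 1; v = 1; [i=1]; v = 1; [i=2]; v = 1; [i=3]; v = 1; [i=4]; v = 1; [i=5]; v = 1; return 5
price_opt: t = -5; u = 2; ((y * 9) != abs(x)) -> true; t = 7; (!((!((t - -5) == (7 - y))) && (!((x - t) > (x - u))))) -> false; t = 27; v = 1; [i=1]; v = -31; [i=2]; v = -31; [i=3]; v = -31; [i=4]; v = -31; [i=5]; v = -31; return 4
5 vs 4 — the two versions disagree here.
verdict: not equivalent; witness: x=2, y=1


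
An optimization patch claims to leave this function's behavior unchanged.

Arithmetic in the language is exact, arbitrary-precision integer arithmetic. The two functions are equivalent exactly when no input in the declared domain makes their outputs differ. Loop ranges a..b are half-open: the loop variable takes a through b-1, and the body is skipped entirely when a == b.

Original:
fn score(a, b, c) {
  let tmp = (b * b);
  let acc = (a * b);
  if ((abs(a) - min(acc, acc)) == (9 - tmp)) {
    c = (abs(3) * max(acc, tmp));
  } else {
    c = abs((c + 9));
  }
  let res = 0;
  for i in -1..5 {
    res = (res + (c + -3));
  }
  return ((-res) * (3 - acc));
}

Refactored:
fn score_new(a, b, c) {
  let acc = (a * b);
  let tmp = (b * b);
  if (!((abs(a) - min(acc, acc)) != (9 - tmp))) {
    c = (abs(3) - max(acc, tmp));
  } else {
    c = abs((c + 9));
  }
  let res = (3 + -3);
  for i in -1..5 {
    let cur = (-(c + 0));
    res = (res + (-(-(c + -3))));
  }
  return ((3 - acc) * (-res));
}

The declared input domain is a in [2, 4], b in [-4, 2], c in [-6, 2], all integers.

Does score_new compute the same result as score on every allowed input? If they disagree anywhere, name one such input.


At a=4, b=-1, c=-6: score gives 0, score_new gives 42.
verdict: not equivalent; witness: a=4, b=-1, c=-6


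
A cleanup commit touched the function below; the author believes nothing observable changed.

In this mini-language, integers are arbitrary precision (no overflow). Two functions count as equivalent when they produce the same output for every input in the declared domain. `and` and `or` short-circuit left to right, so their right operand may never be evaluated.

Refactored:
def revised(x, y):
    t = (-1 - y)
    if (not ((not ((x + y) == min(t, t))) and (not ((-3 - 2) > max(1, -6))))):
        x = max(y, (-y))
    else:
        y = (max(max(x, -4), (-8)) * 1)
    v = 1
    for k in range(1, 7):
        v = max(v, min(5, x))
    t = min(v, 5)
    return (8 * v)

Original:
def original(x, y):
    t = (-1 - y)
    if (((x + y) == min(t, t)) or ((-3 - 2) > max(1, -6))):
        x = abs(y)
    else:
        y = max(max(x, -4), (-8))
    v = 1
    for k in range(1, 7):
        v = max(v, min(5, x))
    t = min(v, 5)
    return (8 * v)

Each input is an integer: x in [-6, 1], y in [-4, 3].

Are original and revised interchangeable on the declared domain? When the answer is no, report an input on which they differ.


Comparing the listings, the differences include: arithmetic usage differs, plus min/max/abs usage differs, plus boolean connective usage differs, plus constant usage differs.
One worked example (x=-1, y=-1) — original: t := 0 | (((x + y) == min(t, t)) or ((-3 - 2) > max(1, -6))): false | y := -1 | v := 1 | iter k=1: | v := 1 | iter k=2: | v := 1 | iter k=3: | v := 1 | iter k=4: | v := 1 | iter k=5: | v := 1 | iter k=6: | v := 1 | t := 1 | result 8; revised: t := 0 | (not ((not ((x + y) == min(t, t))) and (not ((-3 - 2) > max(1, -6))))): false | y := -1 | v := 1 | iter k=1: | v := 1 | iter k=2: | v := 1 | iter k=3: | v := 1 | iter k=4: | v := 1 | iter k=5: | v := 1 | iter k=6: | v := 1 | t := 1 | result 8; agreement on 8.
Sweeping the whole domain (64 inputs) finds no disagreement.
verdict: equivalent


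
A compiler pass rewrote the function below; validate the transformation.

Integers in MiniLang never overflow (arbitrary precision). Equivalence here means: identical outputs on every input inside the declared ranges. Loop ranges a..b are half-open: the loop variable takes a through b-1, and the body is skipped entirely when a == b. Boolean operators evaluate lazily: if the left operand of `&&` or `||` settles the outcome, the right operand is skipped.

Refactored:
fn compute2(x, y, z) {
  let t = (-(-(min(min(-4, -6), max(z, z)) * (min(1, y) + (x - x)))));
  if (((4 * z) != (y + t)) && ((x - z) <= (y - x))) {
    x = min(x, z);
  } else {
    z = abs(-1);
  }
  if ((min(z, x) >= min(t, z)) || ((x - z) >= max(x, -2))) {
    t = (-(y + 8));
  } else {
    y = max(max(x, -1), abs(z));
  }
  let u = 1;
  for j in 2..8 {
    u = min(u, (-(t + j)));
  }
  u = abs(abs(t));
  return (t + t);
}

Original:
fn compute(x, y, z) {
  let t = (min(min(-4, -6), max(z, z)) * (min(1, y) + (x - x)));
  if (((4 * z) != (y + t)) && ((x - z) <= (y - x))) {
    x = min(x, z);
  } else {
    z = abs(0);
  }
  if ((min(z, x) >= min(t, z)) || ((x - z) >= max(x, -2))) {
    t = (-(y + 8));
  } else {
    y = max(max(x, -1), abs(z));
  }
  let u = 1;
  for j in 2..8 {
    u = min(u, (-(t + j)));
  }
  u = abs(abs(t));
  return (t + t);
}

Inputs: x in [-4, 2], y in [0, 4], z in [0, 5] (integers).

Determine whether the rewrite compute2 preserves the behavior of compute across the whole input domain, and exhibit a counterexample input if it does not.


There is a counterexample at x=-2, y=0, z=0: -16 on one side, 0 on the other.
compute: t := 0 | (((4 * z) != (y + t)) && ((x - z) <= (y - x))): false | z := 0 | ((min(z, x) >= min(t, z)) || ((x - z) >= max(x, -2))): true | t := -8 | u := 1 | iter j=2: | u := 1 | iter j=3: | u := 1 | iter j=4: | u := 1 | iter j=5: | u := 1 | iter j=6: | u := 1 | iter j=7: | u := 1 | u := 8 | result -16
compute2: t := 0 | (((4 * z) != (y + t)) && ((x - z) <= (y - x))): false | z := 1 | ((min(z, x) >= min(t, z)) || ((x - z) >= max(x, -2))): false | y := 1 | u := 1 | iter j=2: | u := -2 | iter j=3: | u := -3 | iter j=4: | u := -4 | iter j=5: | u := -5 | iter j=6: | u := -6 | iter j=7: | u := -7 | u := 0 | result 0
verdict: not equivalent; witness: x=-2, y=0, z=0


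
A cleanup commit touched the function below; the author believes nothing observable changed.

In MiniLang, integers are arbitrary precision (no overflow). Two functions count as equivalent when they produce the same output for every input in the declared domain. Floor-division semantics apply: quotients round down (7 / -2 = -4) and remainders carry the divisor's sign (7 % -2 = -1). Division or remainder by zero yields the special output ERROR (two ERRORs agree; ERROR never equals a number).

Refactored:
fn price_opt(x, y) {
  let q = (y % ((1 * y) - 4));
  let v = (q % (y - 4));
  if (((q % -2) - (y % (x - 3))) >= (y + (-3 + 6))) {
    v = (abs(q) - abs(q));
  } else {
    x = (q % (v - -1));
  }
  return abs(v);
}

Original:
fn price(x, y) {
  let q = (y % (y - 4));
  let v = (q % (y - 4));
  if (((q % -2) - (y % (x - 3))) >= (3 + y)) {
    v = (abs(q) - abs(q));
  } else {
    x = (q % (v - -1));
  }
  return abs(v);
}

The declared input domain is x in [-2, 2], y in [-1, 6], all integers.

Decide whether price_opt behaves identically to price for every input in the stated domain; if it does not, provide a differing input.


Differences: constant usage differs; arithmetic usage differs — yet all 40 inputs agree.
verdict: equivalent


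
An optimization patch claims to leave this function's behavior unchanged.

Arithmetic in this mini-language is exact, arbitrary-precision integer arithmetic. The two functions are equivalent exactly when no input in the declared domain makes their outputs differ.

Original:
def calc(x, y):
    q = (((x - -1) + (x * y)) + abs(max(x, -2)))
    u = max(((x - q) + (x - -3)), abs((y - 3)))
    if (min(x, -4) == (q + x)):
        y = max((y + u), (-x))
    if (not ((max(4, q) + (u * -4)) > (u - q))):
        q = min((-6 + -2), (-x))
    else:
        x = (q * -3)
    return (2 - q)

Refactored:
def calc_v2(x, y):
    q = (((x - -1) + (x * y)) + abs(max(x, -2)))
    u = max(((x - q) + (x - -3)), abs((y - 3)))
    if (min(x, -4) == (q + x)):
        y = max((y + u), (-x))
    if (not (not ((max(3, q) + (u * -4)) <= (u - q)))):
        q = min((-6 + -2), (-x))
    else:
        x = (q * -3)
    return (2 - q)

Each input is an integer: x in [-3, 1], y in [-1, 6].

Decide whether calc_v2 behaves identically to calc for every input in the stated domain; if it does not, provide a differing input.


The suspicious edit (`4` became `3`) never changes the result for any input inside the declared domain.
Tracing x=-2, y=2: calc: q=-3, then u=2, then (min(x, -4) == (q + x)) is false, then (not ((max(4, q) + (u * -4)) > (u - q))) is true, then q=-8, then returns 10 | calc_v2: q=-3, then u=2, then (min(x, -4) == (q + x)) is false, then (not (not ((max(3, q) + (u * -4)) <= (u - q)))) is true, then q=-8, then returns 10 — matching result 10.
Sweeping the whole domain (40 inputs) finds no disagreement.
verdict: equivalent


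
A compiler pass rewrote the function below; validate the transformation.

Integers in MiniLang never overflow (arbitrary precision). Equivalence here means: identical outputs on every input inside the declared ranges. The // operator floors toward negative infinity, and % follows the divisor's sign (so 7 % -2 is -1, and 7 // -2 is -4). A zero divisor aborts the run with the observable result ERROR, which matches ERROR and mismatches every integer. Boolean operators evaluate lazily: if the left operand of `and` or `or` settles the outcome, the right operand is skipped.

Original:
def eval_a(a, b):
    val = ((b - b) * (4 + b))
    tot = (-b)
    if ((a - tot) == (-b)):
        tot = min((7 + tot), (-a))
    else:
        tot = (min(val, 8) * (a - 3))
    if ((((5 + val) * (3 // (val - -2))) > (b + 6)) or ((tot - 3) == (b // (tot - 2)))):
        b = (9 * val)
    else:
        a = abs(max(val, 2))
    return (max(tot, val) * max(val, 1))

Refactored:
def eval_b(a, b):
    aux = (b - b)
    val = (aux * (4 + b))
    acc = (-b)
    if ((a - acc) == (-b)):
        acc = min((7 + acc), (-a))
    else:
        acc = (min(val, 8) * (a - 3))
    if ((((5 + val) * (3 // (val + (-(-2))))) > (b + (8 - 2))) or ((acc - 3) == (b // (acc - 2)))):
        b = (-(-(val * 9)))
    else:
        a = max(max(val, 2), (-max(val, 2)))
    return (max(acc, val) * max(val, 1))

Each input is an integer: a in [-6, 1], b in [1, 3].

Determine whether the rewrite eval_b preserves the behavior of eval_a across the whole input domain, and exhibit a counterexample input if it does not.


The two are interchangeable: local variable names differ, and constant usage differs, and min/max/abs usage differs, and statement counts differ, and arithmetic usage differs, and every declared input agrees.
One worked example (a=-3, b=2) — eval_a: val=0, then tot=-2, then ((a - tot) == (-b)) is false, then tot=0, then ((((5 + val) * (3 // (val - -2))) > (b + 6)) or ((tot - 3) == (b // (tot - 2)))) is false, then a=2, then returns 0; eval_b: aux=0, then val=0, then acc=-2, then ((a - acc) == (-b)) is false, then acc=0, then ((((5 + val) * (3 // (val + (-(-2))))) > (b + (8 - 2))) or ((acc - 3) == (b // (acc - 2)))) is false, then a=2, then returns 0; agreement on 0.
An exhaustive pass over the 24 declared inputs shows identical outputs.
verdict: equivalent


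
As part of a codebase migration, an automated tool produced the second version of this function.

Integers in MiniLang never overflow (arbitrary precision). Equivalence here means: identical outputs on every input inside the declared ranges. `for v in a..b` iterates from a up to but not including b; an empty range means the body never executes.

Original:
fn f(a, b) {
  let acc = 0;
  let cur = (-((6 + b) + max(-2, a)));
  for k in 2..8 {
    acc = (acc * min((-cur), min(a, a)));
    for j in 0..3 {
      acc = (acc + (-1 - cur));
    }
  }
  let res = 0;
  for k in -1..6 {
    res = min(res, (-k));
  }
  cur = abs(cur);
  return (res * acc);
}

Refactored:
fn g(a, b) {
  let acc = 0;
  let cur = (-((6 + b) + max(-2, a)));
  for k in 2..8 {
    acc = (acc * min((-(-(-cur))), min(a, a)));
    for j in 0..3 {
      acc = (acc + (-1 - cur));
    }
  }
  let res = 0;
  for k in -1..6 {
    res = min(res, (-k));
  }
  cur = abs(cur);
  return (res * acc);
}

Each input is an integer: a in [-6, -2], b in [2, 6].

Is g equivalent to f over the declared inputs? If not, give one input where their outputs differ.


Behavior is preserved: although same computation, different form, the outputs never diverge.
As a probe, take a=-2, b=6: f runs acc becomes 0; next cur becomes -10; next at k=2:; next acc becomes 0; next at j=0:; next acc becomes 9; next at j=1:; next acc becomes 18; next at j=2:; next acc becomes 27; next at k=3:; next acc becomes -54; next at j=0:; next acc becomes -45; next at j=1:; next acc becomes -36; next at j=2:; next acc becomes -27; next at k=4:; next acc becomes 54; next at j=0:; next acc becomes 63; next at j=1:; next acc becomes 72; next at j=2:; next acc becomes 81; next at k=5:; next acc becomes -162; next at j=0:; next acc becomes -153; next at j=1:; next acc becomes -144; next at j=2:; next acc becomes -135; next at k=6:; next acc becomes 270; next at j=0:; next acc becomes 279; next at j=1:; next acc becomes 288; next at j=2:; next acc becomes 297; next at k=7:; next acc becomes -594; next at j=0:; next acc becomes -585; next at j=1:; next acc becomes -576; next at j=2:; next acc becomes -567; next res becomes 0; next at k=-1:; next res becomes 0; next at k=0:; next res becomes 0; next at k=1:; next res becomes -1; next at k=2:; next res becomes -2; next at k=3:; next res becomes -3; next at k=4:; next res becomes -4; next at k=5:; next res becomes -5; next cur becomes 10; next final value 2835; g runs acc becomes 0; next cur becomes -10; next at k=2:; next acc becomes 0; next at j=0:; next acc becomes 9; next at j=1:; next acc becomes 18; next at j=2:; next acc becomes 27; next at k=3:; next acc becomes -54; next at j=0:; next acc becomes -45; next at j=1:; next acc becomes -36; next at j=2:; next acc becomes -27; next at k=4:; next acc becomes 54; next at j=0:; next acc becomes 63; next at j=1:; next acc becomes 72; next at j=2:; next acc becomes 81; next at k=5:; next acc becomes -162; next at j=0:; next acc becomes -153; next at j=1:; next acc becomes -144; next at j=2:; next acc becomes -135; next at k=6:; next acc becomes 270; next at j=0:; next acc becomes 279; next at j=1:; next acc becomes 288; next at j=2:; next acc becomes 297; next at k=7:; next acc becomes -594; next at j=0:; next acc becomes -585; next at j=1:; next acc becomes -576; next at j=2:; next acc becomes -567; next res becomes 0; next at k=-1:; next res becomes 0; next at k=0:; next res becomes 0; next at k=1:; next res becomes -1; next at k=2:; next res becomes -2; next at k=3:; next res becomes -3; next at k=4:; next res becomes -4; next at k=5:; next res becomes -5; next cur becomes 10; next final value 2835; both end at 2835.
Every one of the 25 inputs gives matching results.
verdict: equivalent
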